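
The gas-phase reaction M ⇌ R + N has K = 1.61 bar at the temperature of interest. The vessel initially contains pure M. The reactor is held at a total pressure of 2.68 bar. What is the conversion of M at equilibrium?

X = 0.613

Basis: 1 mol M initially; let X = conversion of M. Extent ξ = X.
Moles: n_M = 1 − X; n_R = X; n_N = X.
n_T = Σnᵢ = 1 + X.
y_i = n_i/n_T, p_i = y_i·P. K = p_R p_N / (p_M).
Equating to 1.61 bar and solving on 0 < X < 1: X = 0.613.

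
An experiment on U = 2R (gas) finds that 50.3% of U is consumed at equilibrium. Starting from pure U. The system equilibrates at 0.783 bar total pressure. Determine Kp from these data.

Kp = 1.06 bar

Basis: 1 mol U initially; let X = conversion of U. Extent ξ = X.
Mole table: n_U = 1 − X; n_R = 2X.
Summing: n_T = 1 + X.
At X = 0.503: n_U = 0.497, n_R = 1.01, n_T = 1.5.
p_i = (n_i/n_T)·P. Kp = p_R^2 / (p_U) = 1.06 bar.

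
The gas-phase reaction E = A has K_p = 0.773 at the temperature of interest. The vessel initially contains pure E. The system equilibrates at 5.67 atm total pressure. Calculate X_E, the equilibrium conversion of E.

Let X = conversion of E (basis 1 mol E); extent of reaction ξ = X.
Moles: n_E = 1 − X; n_A = X.
n_T stays at 1 (no change in mole number).
With p_i = (n_i/n_T)P, K_p = p_A / (p_E).
Equating to 0.773 and solving on 0 < X < 1: X = 0.436.

X = 0.436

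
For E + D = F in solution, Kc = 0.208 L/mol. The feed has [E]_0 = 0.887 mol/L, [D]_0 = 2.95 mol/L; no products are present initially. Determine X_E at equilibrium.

X = 0.354

Let X = conversion of E; extent ξ = 0.887·X mol/L.
Concentrations: [E] = 0.887 − 0.887X; [D] = 2.95 − 0.887X; [F] = 0.887X.
Kc = [F] / ([E] [D]).
This equals 0.208 at X = 0.354 (the root in 0 < X < 1).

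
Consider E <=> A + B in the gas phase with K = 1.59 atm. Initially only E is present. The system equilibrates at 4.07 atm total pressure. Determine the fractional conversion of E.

X = 0.530

Take 1 mol E as basis and let X be its fractional conversion, so ξ = X.
Moles: n_E = 1 − X; n_A = X; n_B = X.
Total moles n_T = 1 + X.
y_i = n_i/n_T, p_i = y_i·P. K = p_A p_B / (p_E).
Substituting and setting equal to 1.59 atm gives a polynomial in X; the root in (0,1) is X = 0.530.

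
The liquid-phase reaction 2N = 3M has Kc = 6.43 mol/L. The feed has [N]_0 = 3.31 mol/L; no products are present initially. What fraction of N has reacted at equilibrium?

X = 0.514

Let X = conversion of N; extent ξ = 3.31X/2 mol/L.
Concentrations: [N] = 3.31 − 3.31X; [M] = 4.96X.
Kc = [M]^3 / ([N]^2).
Solving Kc = 6.43 for X ∈ (0,1): X = 0.514.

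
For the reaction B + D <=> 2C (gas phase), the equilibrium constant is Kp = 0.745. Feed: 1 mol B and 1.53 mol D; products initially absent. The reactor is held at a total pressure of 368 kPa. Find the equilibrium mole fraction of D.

y_D = 0.459

Take 1 mol B as basis and let X be its fractional conversion, so ξ = X.
Moles: n_B = 1 − X; n_D = 1.53 − X; n_C = 2X.
Total moles n_T = 2.53 (Δν = 0, constant).
y_i = n_i/n_T, p_i = y_i·P. Kp = p_C^2 / (p_B p_D).
Substituting and setting equal to 0.745 gives a polynomial in X; the root in (0,1) is X = 0.369.
Then n_D = 1.16, n_T = 2.53, so y_D = 0.459.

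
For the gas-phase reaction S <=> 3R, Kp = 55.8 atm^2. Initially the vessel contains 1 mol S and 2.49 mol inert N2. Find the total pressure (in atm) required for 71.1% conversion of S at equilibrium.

P = 6.33 atm

Basis: 1 mol S initially; let X = conversion of S. Extent ξ = X.
Mole table: n_S = 1 − X; n_R = 3X; n_I = 2.49 (inert).
Summing: n_T = 3.49 + 2X.
Kp = p_R^3 / (p_S) with p_i = (n_i/n_T)·P.
At X = 0.711: the mole-fraction product g(X) = Π y_i^ν_i = 1.392. Since Kp = g(X)·P^{2}, P = (Kp/g)^(1/2) = (55.8/1.392)^(1/2) = 6.33 atm.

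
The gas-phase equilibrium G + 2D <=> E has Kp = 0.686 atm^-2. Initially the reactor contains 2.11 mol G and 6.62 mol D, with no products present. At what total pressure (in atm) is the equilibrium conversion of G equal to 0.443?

P = 1.55 atm

Let X = conversion of G (basis 2.11 mol G); extent of reaction ξ = 2.11X.
Mole table: n_G = 2.11 − 2.11X; n_D = 6.62 − 4.22X; n_E = 2.11X.
Total moles n_T = 8.73 − 4.22X.
Kp = p_E / (p_G p_D^2) with p_i = (n_i/n_T)·P.
At X = 0.443: the mole-fraction product g(X) = Π y_i^ν_i = 1.659. Since Kp = g(X)·P^{-2}, P = (g/Kp)^(1/2) = (1.659/0.686)^(1/2) = 1.55 atm.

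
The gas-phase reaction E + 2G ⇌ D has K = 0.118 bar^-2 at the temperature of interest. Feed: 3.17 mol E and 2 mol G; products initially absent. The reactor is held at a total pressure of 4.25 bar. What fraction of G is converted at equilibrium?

X = 0.420

Let X = conversion of G (basis 2 mol G); extent of reaction ξ = X.
At extent ξ: n_E = 3.17 − X; n_G = 2 − 2X; n_D = X.
n_T = Σnᵢ = 5.17 − 2X.
Mole fractions y_i = n_i/n_T; K = p_D / (p_E p_G^2) with p_i = y_i·P.
This yields a degree-3 equation in X; solving on (0,1), X = 0.420.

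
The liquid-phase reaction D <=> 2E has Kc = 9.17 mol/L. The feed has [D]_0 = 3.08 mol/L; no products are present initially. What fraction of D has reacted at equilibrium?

X = 0.567

Let X = conversion of D; extent ξ = 3.08·X mol/L.
Concentrations: [D] = 3.08 − 3.08X; [E] = 6.16X.
Kc = [E]^2 / ([D]).
Equating to 9.17 mol/L: the physical root is X = 0.567.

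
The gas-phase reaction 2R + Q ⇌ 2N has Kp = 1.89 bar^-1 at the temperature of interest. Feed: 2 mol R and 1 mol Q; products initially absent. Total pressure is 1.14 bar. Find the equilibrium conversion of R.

Let X = conversion of R (basis 2 mol R); extent of reaction ξ = X.
Moles: n_R = 2 − 2X; n_Q = 1 − X; n_N = 2X.
Summing: n_T = 3 − X.
With p_i = (n_i/n_T)P, Kp = p_N^2 / (p_R^2 p_Q).
Setting this equal to 1.89 bar^-1 and taking the physical root (0 < X < 1) gives X = 0.412.

X = 0.412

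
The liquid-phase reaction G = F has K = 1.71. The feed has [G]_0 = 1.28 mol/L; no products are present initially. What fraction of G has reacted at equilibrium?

X = 0.631

Let X = conversion of G; extent ξ = 1.28·X mol/L.
Concentrations: [G] = 1.28 − 1.28X; [F] = 1.28X.
K = [F] / ([G]).
Setting equal to 1.71 and solving for X on (0,1) gives X = 0.631.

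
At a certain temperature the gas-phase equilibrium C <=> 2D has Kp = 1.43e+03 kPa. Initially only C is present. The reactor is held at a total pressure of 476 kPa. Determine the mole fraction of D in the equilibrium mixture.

y_D = 0.791

Basis: 1 mol C initially; let X = conversion of C. Extent ξ = X.
Species balance: n_C = 1 − X; n_D = 2X.
Total moles n_T = 1 + X.
Mole fractions y_i = n_i/n_T; Kp = p_D^2 / (p_C) with p_i = y_i·P.
This yields a degree-2 equation in X; solving on (0,1), X = 0.655.
Then n_D = 1.31, n_T = 1.65, so y_D = 0.791.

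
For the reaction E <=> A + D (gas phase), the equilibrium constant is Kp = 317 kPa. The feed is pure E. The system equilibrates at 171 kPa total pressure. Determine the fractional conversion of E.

Take 1 mol E as basis and let X be its fractional conversion, so ξ = X.
At extent ξ: n_E = 1 − X; n_A = X; n_D = X.
Summing: n_T = 1 + X.
y_i = n_i/n_T, p_i = y_i·P. Kp = p_A p_D / (p_E).
Substituting and setting equal to 317 kPa gives a polynomial in X; the root in (0,1) is X = 0.806.

X = 0.806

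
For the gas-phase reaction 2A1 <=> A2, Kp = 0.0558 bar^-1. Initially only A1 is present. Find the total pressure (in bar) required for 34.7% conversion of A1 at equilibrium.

Take 1 mol A1 as basis and let X be its fractional conversion, so ξ = 0.5X.
Species balance: n_A1 = 1 − X; n_A2 = 0.5X.
Summing: n_T = 1 − 0.5X.
Kp = p_A2 / (p_A1^2) with p_i = (n_i/n_T)·P.
At X = 0.347: the mole-fraction product g(X) = Π y_i^ν_i = 0.3363. Since Kp = g(X)·P^{-1}, P = (g/Kp)^(1/1) = (0.3363/0.0558)^(1/1) = 6.03 bar.

P = 6.03 bar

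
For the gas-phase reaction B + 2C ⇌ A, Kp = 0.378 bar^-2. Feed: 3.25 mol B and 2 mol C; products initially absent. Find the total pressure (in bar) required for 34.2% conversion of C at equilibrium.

Take 2 mol C as basis and let X be its fractional conversion, so ξ = X.
Species balance: n_B = 3.25 − X; n_C = 2 − 2X; n_A = X.
Summing: n_T = 5.25 − 2X.
Kp = p_A / (p_B p_C^2) with p_i = (n_i/n_T)·P.
At X = 0.342: the mole-fraction product g(X) = Π y_i^ν_i = 1.416. Since Kp = g(X)·P^{-2}, P = (g/Kp)^(1/2) = (1.416/0.378)^(1/2) = 1.94 bar.

P = 1.94 bar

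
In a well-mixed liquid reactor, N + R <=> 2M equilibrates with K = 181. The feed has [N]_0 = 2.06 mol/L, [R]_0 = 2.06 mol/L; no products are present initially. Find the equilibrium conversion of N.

Let X = conversion of N; extent ξ = 2.06·X mol/L.
Concentrations: [N] = 2.06 − 2.06X; [R] = 2.06 − 2.06X; [M] = 4.12X.
K = [M]^2 / ([N] [R]).
Solving K = 181 for X ∈ (0,1): X = 0.871.

X = 0.871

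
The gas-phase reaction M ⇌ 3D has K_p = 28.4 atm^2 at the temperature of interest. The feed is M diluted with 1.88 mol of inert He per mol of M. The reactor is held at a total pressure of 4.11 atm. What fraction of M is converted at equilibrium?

Let X = conversion of M (basis 1 mol M); extent of reaction ξ = X.
At extent ξ: n_M = 1 − X; n_D = 3X; n_I = 1.88 (inert).
Summing: n_T = 2.88 + 2X.
Mole fractions y_i = n_i/n_T; K_p = p_D^3 / (p_M) with p_i = y_i·P.
Equating to 28.4 atm^2 and solving on 0 < X < 1: X = 0.700.

X = 0.700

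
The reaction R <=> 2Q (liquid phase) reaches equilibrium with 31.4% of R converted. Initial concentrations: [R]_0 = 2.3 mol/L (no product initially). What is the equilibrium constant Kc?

Kc = 1.32 mol/L

Let X = conversion of R.
Concentrations: [R] = 2.3 − 2.3X; [Q] = 4.6X.
At X = 0.314: [R] = 1.58, [Q] = 1.44.
Kc = [Q]^2 / ([R]) = 1.32 mol/L.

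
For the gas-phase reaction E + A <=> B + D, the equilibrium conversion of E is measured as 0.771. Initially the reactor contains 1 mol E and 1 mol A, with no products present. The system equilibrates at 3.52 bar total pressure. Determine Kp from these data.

Let X = conversion of E (basis 1 mol E); extent of reaction ξ = X.
Moles: n_E = 1 − X; n_A = 1 − X; n_B = X; n_D = X.
Since Δν = 0, n_T = 2 throughout.
At X = 0.771: n_E = 0.229, n_A = 0.229, n_B = 0.771, n_D = 0.771, n_T = 2.
p_i = (n_i/n_T)·P. Kp = p_B p_D / (p_E p_A) = 11.3.

Kp = 11.3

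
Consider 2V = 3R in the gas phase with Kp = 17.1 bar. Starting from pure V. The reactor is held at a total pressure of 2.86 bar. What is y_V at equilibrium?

y_V = 0.260

Basis: 1 mol V initially; let X = conversion of V. Extent ξ = 0.5X.
At extent ξ: n_V = 1 − X; n_R = 1.5X.
Summing: n_T = 1 + 0.5X.
With p_i = (n_i/n_T)P, Kp = p_R^3 / (p_V^2).
This yields a degree-3 equation in X; solving on (0,1), X = 0.655.
Then n_V = 0.345, n_T = 1.33, so y_V = 0.260.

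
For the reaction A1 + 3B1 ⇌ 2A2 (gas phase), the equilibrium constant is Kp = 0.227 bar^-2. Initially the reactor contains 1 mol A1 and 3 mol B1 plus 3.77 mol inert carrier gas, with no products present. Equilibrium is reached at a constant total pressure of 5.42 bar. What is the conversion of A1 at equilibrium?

Take 1 mol A1 as basis and let X be its fractional conversion, so ξ = X.
Species balance: n_A1 = 1 − X; n_B1 = 3 − 3X; n_A2 = 2X; n_I = 3.77 (inert).
Total moles n_T = 7.77 − 2X.
y_i = n_i/n_T, p_i = y_i·P. Kp = p_A2^2 / (p_A1 p_B1^3).
This yields a degree-4 equation in X; solving on (0,1), X = 0.374.

X = 0.374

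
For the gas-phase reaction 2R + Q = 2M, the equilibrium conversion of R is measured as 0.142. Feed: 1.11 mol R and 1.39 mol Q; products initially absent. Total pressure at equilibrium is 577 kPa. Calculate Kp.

Basis: 1.11 mol R initially; let X = conversion of R. Extent ξ = 0.555X.
At extent ξ: n_R = 1.11 − 1.11X; n_Q = 1.39 − 0.555X; n_M = 1.11X.
Total moles n_T = 2.5 − 0.555X.
At X = 0.142: n_R = 0.952, n_Q = 1.31, n_M = 0.158, n_T = 2.42.
p_i = (n_i/n_T)·P. Kp = p_M^2 / (p_R^2 p_Q) = 8.77e-05 kPa^-1.

Kp = 8.77e-05 kPa^-1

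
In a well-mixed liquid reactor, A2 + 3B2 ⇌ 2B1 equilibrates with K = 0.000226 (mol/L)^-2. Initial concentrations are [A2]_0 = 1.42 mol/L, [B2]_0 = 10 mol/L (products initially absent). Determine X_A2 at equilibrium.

X = 0.164

Let X = conversion of A2; extent ξ = 1.42·X mol/L.
Concentrations: [A2] = 1.42 − 1.42X; [B2] = 10 − 4.26X; [B1] = 2.84X.
K = [B1]^2 / ([A2] [B2]^3).
Setting equal to 0.000226 and solving for X on (0,1) gives X = 0.164.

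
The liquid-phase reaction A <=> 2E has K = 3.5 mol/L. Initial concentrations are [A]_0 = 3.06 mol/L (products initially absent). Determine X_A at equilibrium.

Let X = conversion of A; extent ξ = 3.06·X mol/L.
Concentrations: [A] = 3.06 − 3.06X; [E] = 6.12X.
K = [E]^2 / ([A]).
Setting equal to 3.5 and solving for X on (0,1) gives X = 0.411.

X = 0.411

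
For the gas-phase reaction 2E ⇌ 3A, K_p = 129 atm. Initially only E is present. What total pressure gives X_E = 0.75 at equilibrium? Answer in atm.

Let X = conversion of E (basis 1 mol E); extent of reaction ξ = 0.5X.
Moles: n_E = 1 − X; n_A = 1.5X.
Summing: n_T = 1 + 0.5X.
K_p = p_A^3 / (p_E^2) with p_i = (n_i/n_T)·P.
At X = 0.75: the mole-fraction product g(X) = Π y_i^ν_i = 16.57. Since K_p = g(X)·P^{1}, P = (K_p/g)^(1/1) = (129/16.57)^(1/1) = 7.79 atm.

P = 7.79 atm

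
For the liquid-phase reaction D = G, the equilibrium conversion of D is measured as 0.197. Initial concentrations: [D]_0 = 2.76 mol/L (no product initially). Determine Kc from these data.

Kc = 0.245

Let X = conversion of D.
Concentrations: [D] = 2.76 − 2.76X; [G] = 2.76X.
At X = 0.197: [D] = 2.22, [G] = 0.544.
Kc = [G] / ([D]) = 0.245.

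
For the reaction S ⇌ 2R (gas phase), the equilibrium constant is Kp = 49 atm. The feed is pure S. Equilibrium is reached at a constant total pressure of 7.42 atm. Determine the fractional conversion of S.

X = 0.789

Take 1 mol S as basis and let X be its fractional conversion, so ξ = X.
At extent ξ: n_S = 1 − X; n_R = 2X.
Total moles n_T = 1 + X.
Mole fractions y_i = n_i/n_T; Kp = p_R^2 / (p_S) with p_i = y_i·P.
Equating to 49 atm and solving on 0 < X < 1: X = 0.789.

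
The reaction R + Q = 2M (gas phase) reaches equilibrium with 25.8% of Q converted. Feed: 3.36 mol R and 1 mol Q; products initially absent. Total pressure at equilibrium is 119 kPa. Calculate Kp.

Kp = 0.116

Basis: 1 mol Q initially; let X = conversion of Q. Extent ξ = X.
At extent ξ: n_R = 3.36 − X; n_Q = 1 − X; n_M = 2X.
Since Δν = 0, n_T = 4.36 throughout.
At X = 0.258: n_R = 3.1, n_Q = 0.742, n_M = 0.516, n_T = 4.36.
p_i = (n_i/n_T)·P. Kp = p_M^2 / (p_R p_Q) = 0.116.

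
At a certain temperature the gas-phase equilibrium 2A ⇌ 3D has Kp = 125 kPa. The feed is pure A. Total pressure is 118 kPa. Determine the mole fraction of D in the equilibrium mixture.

Basis: 1 mol A initially; let X = conversion of A. Extent ξ = 0.5X.
Species balance: n_A = 1 − X; n_D = 1.5X.
Summing: n_T = 1 + 0.5X.
y_i = n_i/n_T, p_i = y_i·P. Kp = p_D^3 / (p_A^2).
Equating to 125 kPa and solving on 0 < X < 1: X = 0.475.
Then n_D = 0.712, n_T = 1.24, so y_D = 0.576.

y_D = 0.576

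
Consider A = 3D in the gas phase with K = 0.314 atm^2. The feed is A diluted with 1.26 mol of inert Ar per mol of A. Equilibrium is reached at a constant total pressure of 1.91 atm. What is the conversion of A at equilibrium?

Basis: 1 mol A initially; let X = conversion of A. Extent ξ = X.
Moles: n_A = 1 − X; n_D = 3X; n_I = 1.26 (inert).
n_T = Σnᵢ = 2.26 + 2X.
y_i = n_i/n_T, p_i = y_i·P. K = p_D^3 / (p_A).
This yields a degree-3 equation in X; solving on (0,1), X = 0.263.

X = 0.263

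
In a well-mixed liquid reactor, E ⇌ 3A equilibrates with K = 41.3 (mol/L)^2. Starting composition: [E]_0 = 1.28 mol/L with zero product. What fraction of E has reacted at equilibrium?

X = 0.673

Let X = conversion of E; extent ξ = 1.28·X mol/L.
Concentrations: [E] = 1.28 − 1.28X; [A] = 3.84X.
K = [A]^3 / ([E]).
This equals 41.3 at X = 0.673 (the root in 0 < X < 1).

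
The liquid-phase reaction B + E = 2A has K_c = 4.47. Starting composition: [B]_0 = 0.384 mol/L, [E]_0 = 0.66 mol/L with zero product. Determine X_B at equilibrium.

Let X = conversion of B; extent ξ = 0.384·X mol/L.
Concentrations: [B] = 0.384 − 0.384X; [E] = 0.66 − 0.384X; [A] = 0.768X.
K_c = [A]^2 / ([B] [E]).
Setting equal to 4.47 and solving for X on (0,1) gives X = 0.648.

X = 0.648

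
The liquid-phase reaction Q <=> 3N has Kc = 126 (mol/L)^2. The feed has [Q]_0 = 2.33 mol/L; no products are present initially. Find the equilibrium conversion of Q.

X = 0.662

Let X = conversion of Q; extent ξ = 2.33·X mol/L.
Concentrations: [Q] = 2.33 − 2.33X; [N] = 6.99X.
Kc = [N]^3 / ([Q]).
Setting equal to 126 and solving for X on (0,1) gives X = 0.662.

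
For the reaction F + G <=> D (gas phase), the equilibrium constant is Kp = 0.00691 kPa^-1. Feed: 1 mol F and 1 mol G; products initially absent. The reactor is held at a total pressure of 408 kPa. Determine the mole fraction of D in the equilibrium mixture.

y_D = 0.323

Take 1 mol F as basis and let X be its fractional conversion, so ξ = X.
Mole table: n_F = 1 − X; n_G = 1 − X; n_D = X.
Total moles n_T = 2 − X.
Mole fractions y_i = n_i/n_T; Kp = p_D / (p_F p_G) with p_i = y_i·P.
Setting this equal to 0.00691 kPa^-1 and taking the physical root (0 < X < 1) gives X = 0.488.
Then n_D = 0.488, n_T = 1.51, so y_D = 0.323.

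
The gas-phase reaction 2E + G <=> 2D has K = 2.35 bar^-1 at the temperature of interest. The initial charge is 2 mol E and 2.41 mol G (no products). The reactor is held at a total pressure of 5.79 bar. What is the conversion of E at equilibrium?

Basis: 2 mol E initially; let X = conversion of E. Extent ξ = X.
Mole table: n_E = 2 − 2X; n_G = 2.41 − X; n_D = 2X.
Summing: n_T = 4.41 − X.
y_i = n_i/n_T, p_i = y_i·P. K = p_D^2 / (p_E^2 p_G).
Setting this equal to 2.35 bar^-1 and taking the physical root (0 < X < 1) gives X = 0.714.

X = 0.714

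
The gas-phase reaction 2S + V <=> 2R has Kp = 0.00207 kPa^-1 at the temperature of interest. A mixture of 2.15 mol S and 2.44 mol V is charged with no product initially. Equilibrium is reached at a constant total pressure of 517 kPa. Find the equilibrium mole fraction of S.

Take 2.15 mol S as basis and let X be its fractional conversion, so ξ = 1.07X.
At extent ξ: n_S = 2.15 − 2.15X; n_V = 2.44 − 1.07X; n_R = 2.15X.
n_T = Σnᵢ = 4.59 − 1.07X.
y_i = n_i/n_T, p_i = y_i·P. Kp = p_R^2 / (p_S^2 p_V).
Substituting and setting equal to 0.00207 kPa^-1 gives a polynomial in X; the root in (0,1) is X = 0.418.
Then n_S = 1.25, n_T = 4.14, so y_S = 0.302.

y_S = 0.302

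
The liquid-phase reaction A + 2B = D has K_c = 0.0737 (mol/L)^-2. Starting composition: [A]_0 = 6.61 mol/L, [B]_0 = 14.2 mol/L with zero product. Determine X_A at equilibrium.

Let X = conversion of A; extent ξ = 6.61·X mol/L.
Concentrations: [A] = 6.61 − 6.61X; [B] = 14.2 − 13.2X; [D] = 6.61X.
K_c = [D] / ([A] [B]^2).
Setting equal to 0.0737 and solving for X on (0,1) gives X = 0.674.

X = 0.674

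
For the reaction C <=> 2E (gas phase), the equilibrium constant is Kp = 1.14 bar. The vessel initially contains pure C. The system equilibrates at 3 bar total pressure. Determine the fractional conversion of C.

X = 0.295

Let X = conversion of C (basis 1 mol C); extent of reaction ξ = X.
At extent ξ: n_C = 1 − X; n_E = 2X.
Summing: n_T = 1 + X.
y_i = n_i/n_T, p_i = y_i·P. Kp = p_E^2 / (p_C).
Equating to 1.14 bar and solving on 0 < X < 1: X = 0.295.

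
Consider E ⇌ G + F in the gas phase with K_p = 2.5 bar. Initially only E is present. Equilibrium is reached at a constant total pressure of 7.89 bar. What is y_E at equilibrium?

Basis: 1 mol E initially; let X = conversion of E. Extent ξ = X.
Species balance: n_E = 1 − X; n_G = X; n_F = X.
Total moles n_T = 1 + X.
y_i = n_i/n_T, p_i = y_i·P. K_p = p_G p_F / (p_E).
Substituting and setting equal to 2.5 bar gives a polynomial in X; the root in (0,1) is X = 0.491.
Then n_E = 0.509, n_T = 1.49, so y_E = 0.342.

y_E = 0.342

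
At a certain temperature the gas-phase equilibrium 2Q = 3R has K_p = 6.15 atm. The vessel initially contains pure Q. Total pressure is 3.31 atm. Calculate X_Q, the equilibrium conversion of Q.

X = 0.533

Basis: 1 mol Q initially; let X = conversion of Q. Extent ξ = 0.5X.
At extent ξ: n_Q = 1 − X; n_R = 1.5X.
Summing: n_T = 1 + 0.5X.
With p_i = (n_i/n_T)P, K_p = p_R^3 / (p_Q^2).
Equating to 6.15 atm and solving on 0 < X < 1: X = 0.533.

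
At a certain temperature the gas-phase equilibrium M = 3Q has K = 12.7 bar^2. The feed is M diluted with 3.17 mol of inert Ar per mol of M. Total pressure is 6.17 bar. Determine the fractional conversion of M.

Basis: 1 mol M initially; let X = conversion of M. Extent ξ = X.
Moles: n_M = 1 − X; n_Q = 3X; n_I = 3.17 (inert).
Summing: n_T = 4.17 + 2X.
With p_i = (n_i/n_T)P, K = p_Q^3 / (p_M).
This yields a degree-3 equation in X; solving on (0,1), X = 0.539.

X = 0.539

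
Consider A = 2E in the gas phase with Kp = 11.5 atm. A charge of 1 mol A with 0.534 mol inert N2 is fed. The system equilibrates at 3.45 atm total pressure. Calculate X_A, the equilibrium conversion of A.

X = 0.722

Take 1 mol A as basis and let X be its fractional conversion, so ξ = X.
Mole table: n_A = 1 − X; n_E = 2X; n_I = 0.534 (inert).
n_T = Σnᵢ = 1.53 + X.
Mole fractions y_i = n_i/n_T; Kp = p_E^2 / (p_A) with p_i = y_i·P.
Equating to 11.5 atm and solving on 0 < X < 1: X = 0.722.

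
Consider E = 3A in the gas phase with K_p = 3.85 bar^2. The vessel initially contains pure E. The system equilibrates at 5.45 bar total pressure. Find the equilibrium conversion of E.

X = 0.196

Take 1 mol E as basis and let X be its fractional conversion, so ξ = X.
Mole table: n_E = 1 − X; n_A = 3X.
Total moles n_T = 1 + 2X.
With p_i = (n_i/n_T)P, K_p = p_A^3 / (p_E).
Substituting and setting equal to 3.85 bar^2 gives a polynomial in X; the root in (0,1) is X = 0.196.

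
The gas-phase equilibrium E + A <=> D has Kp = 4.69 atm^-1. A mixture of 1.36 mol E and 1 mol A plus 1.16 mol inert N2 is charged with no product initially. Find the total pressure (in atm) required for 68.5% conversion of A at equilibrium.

Basis: 1 mol A initially; let X = conversion of A. Extent ξ = X.
Moles: n_E = 1.36 − X; n_A = 1 − X; n_D = X; n_I = 1.16 (inert).
n_T = Σnᵢ = 3.52 − X.
Kp = p_D / (p_E p_A) with p_i = (n_i/n_T)·P.
At X = 0.685: the mole-fraction product g(X) = Π y_i^ν_i = 9.133. Since Kp = g(X)·P^{-1}, P = (g/Kp)^(1/1) = (9.133/4.69)^(1/1) = 1.95 atm.

P = 1.95 atm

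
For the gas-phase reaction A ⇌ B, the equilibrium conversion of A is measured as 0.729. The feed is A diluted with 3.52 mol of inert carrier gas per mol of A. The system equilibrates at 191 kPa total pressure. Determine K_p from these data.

K_p = 2.69

Let X = conversion of A (basis 1 mol A); extent of reaction ξ = X.
Moles: n_A = 1 − X; n_B = X; n_I = 3.52 (inert).
n_T stays at 4.52 (no change in mole number).
At X = 0.729: n_A = 0.271, n_B = 0.729, n_T = 4.52.
p_i = (n_i/n_T)·P. K_p = p_B / (p_A) = 2.69.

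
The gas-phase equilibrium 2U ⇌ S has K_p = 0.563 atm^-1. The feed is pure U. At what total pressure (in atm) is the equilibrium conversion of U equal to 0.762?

P = 7.4 atm

Basis: 1 mol U initially; let X = conversion of U. Extent ξ = 0.5X.
Moles: n_U = 1 − X; n_S = 0.5X.
Summing: n_T = 1 − 0.5X.
K_p = p_S / (p_U^2) with p_i = (n_i/n_T)·P.
At X = 0.762: the mole-fraction product g(X) = Π y_i^ν_i = 4.164. Since K_p = g(X)·P^{-1}, P = (g/K_p)^(1/1) = (4.164/0.563)^(1/1) = 7.4 atm.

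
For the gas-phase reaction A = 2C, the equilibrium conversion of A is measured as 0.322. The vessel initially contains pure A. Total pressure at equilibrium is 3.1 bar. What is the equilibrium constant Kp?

Let X = conversion of A (basis 1 mol A); extent of reaction ξ = X.
Moles: n_A = 1 − X; n_C = 2X.
Total moles n_T = 1 + X.
At X = 0.322: n_A = 0.678, n_C = 0.644, n_T = 1.32.
p_i = (n_i/n_T)·P. Kp = p_C^2 / (p_A) = 1.43 bar.

Kp = 1.43 bar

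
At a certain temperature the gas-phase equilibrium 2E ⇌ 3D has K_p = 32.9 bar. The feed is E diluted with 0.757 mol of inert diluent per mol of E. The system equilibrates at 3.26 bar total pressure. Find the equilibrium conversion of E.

Let X = conversion of E (basis 1 mol E); extent of reaction ξ = 0.5X.
Moles: n_E = 1 − X; n_D = 1.5X; n_I = 0.757 (inert).
n_T = Σnᵢ = 1.76 + 0.5X.
y_i = n_i/n_T, p_i = y_i·P. K_p = p_D^3 / (p_E^2).
Substituting and setting equal to 32.9 bar gives a polynomial in X; the root in (0,1) is X = 0.745.

X = 0.745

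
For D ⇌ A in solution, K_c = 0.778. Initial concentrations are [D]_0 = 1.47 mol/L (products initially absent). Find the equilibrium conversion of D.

Let X = conversion of D; extent ξ = 1.47·X mol/L.
Concentrations: [D] = 1.47 − 1.47X; [A] = 1.47X.
K_c = [A] / ([D]).
Equating to 0.778: the physical root is X = 0.438.

X = 0.438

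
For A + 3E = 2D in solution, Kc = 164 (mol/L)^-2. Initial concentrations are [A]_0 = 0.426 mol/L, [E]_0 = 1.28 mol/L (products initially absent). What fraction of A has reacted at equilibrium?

X = 0.768

Let X = conversion of A; extent ξ = 0.426·X mol/L.
Concentrations: [A] = 0.426 − 0.426X; [E] = 1.28 − 1.28X; [D] = 0.852X.
Kc = [D]^2 / ([A] [E]^3).
Setting equal to 164 and solving for X on (0,1) gives X = 0.768.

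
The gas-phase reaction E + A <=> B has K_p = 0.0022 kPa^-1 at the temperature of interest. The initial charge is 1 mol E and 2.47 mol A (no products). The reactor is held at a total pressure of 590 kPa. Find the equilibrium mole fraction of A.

y_A = 0.667

Basis: 1 mol E initially; let X = conversion of E. Extent ξ = X.
Species balance: n_E = 1 − X; n_A = 2.47 − X; n_B = X.
Total moles n_T = 3.47 − X.
Mole fractions y_i = n_i/n_T; K_p = p_B / (p_E p_A) with p_i = y_i·P.
Equating to 0.0022 kPa^-1 and solving on 0 < X < 1: X = 0.464.
Then n_A = 2.01, n_T = 3.01, so y_A = 0.667.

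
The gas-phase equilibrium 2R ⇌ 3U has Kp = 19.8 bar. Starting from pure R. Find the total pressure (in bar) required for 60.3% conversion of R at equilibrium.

Basis: 1 mol R initially; let X = conversion of R. Extent ξ = 0.5X.
Mole table: n_R = 1 − X; n_U = 1.5X.
n_T = Σnᵢ = 1 + 0.5X.
Kp = p_U^3 / (p_R^2) with p_i = (n_i/n_T)·P.
At X = 0.603: the mole-fraction product g(X) = Π y_i^ν_i = 3.607. Since Kp = g(X)·P^{1}, P = (Kp/g)^(1/1) = (19.8/3.607)^(1/1) = 5.49 bar.

P = 5.49 bar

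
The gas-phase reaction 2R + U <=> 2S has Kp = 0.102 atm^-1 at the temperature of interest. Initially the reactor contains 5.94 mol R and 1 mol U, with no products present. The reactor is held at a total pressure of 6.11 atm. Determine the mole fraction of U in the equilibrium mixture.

y_U = 0.074

Let X = conversion of U (basis 1 mol U); extent of reaction ξ = X.
Moles: n_R = 5.94 − 2X; n_U = 1 − X; n_S = 2X.
n_T = Σnᵢ = 6.94 − X.
With p_i = (n_i/n_T)P, Kp = p_S^2 / (p_R^2 p_U).
Substituting and setting equal to 0.102 atm^-1 gives a polynomial in X; the root in (0,1) is X = 0.525.
Then n_U = 0.475, n_T = 6.41, so y_U = 0.074.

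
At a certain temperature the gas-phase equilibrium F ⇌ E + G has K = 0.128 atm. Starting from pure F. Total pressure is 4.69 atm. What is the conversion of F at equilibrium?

Let X = conversion of F (basis 1 mol F); extent of reaction ξ = X.
Moles: n_F = 1 − X; n_E = X; n_G = X.
Total moles n_T = 1 + X.
With p_i = (n_i/n_T)P, K = p_E p_G / (p_F).
Equating to 0.128 atm and solving on 0 < X < 1: X = 0.163.

X = 0.163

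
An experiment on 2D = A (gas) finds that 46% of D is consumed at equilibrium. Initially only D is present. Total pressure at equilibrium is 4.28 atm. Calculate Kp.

Kp = 0.142 atm^-1

Basis: 1 mol D initially; let X = conversion of D. Extent ξ = 0.5X.
Species balance: n_D = 1 − X; n_A = 0.5X.
Total moles n_T = 1 − 0.5X.
At X = 0.46: n_D = 0.54, n_A = 0.23, n_T = 0.77.
p_i = (n_i/n_T)·P. Kp = p_A / (p_D^2) = 0.142 atm^-1.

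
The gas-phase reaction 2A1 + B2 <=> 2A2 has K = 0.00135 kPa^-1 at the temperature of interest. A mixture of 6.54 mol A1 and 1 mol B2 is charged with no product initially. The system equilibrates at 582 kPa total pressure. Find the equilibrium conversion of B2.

Let X = conversion of B2 (basis 1 mol B2); extent of reaction ξ = X.
Species balance: n_A1 = 6.54 − 2X; n_B2 = 1 − X; n_A2 = 2X.
n_T = Σnᵢ = 7.54 − X.
With p_i = (n_i/n_T)P, K = p_A2^2 / (p_A1^2 p_B2).
Substituting and setting equal to 0.00135 kPa^-1 gives a polynomial in X; the root in (0,1) is X = 0.583.

X = 0.583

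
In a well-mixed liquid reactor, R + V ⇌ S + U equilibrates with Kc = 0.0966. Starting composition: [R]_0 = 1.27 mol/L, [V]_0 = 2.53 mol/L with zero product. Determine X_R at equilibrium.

X = 0.329

Let X = conversion of R; extent ξ = 1.27·X mol/L.
Concentrations: [R] = 1.27 − 1.27X; [V] = 2.53 − 1.27X; [S] = 1.27X; [U] = 1.27X.
Kc = [S] [U] / ([R] [V]).
Equating to 0.0966: the physical root is X = 0.329.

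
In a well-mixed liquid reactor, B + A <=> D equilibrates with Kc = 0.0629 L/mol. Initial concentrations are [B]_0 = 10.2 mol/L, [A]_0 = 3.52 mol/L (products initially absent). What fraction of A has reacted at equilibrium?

X = 0.360

Let X = conversion of A; extent ξ = 3.52·X mol/L.
Concentrations: [B] = 10.2 − 3.52X; [A] = 3.52 − 3.52X; [D] = 3.52X.
Kc = [D] / ([B] [A]).
This equals 0.0629 at X = 0.360 (the root in 0 < X < 1).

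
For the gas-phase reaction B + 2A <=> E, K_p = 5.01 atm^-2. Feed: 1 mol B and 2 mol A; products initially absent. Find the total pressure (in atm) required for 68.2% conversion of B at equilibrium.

P = 1.68 atm

Take 1 mol B as basis and let X be its fractional conversion, so ξ = X.
Species balance: n_B = 1 − X; n_A = 2 − 2X; n_E = X.
n_T = Σnᵢ = 3 − 2X.
K_p = p_E / (p_B p_A^2) with p_i = (n_i/n_T)·P.
At X = 0.682: the mole-fraction product g(X) = Π y_i^ν_i = 14.19. Since K_p = g(X)·P^{-2}, P = (g/K_p)^(1/2) = (14.19/5.01)^(1/2) = 1.68 atm.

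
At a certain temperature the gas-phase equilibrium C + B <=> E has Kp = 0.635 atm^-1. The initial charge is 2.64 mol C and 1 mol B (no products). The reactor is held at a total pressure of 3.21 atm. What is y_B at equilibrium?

y_B = 0.138

Basis: 1 mol B initially; let X = conversion of B. Extent ξ = X.
Moles: n_C = 2.64 − X; n_B = 1 − X; n_E = X.
Total moles n_T = 3.64 − X.
y_i = n_i/n_T, p_i = y_i·P. Kp = p_E / (p_C p_B).
This yields a degree-2 equation in X; solving on (0,1), X = 0.579.
Then n_B = 0.421, n_T = 3.06, so y_B = 0.138.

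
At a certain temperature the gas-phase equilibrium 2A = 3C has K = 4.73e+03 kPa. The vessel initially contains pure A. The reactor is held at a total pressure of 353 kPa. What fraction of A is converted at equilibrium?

Take 1 mol A as basis and let X be its fractional conversion, so ξ = 0.5X.
Mole table: n_A = 1 − X; n_C = 1.5X.
n_T = Σnᵢ = 1 + 0.5X.
Mole fractions y_i = n_i/n_T; K = p_C^3 / (p_A^2) with p_i = y_i·P.
Equating to 4.73e+03 kPa and solving on 0 < X < 1: X = 0.731.

X = 0.731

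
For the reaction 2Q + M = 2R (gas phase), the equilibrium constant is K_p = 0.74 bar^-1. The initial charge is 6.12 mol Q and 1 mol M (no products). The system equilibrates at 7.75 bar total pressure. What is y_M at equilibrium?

y_M = 0.025

Take 1 mol M as basis and let X be its fractional conversion, so ξ = X.
Species balance: n_Q = 6.12 − 2X; n_M = 1 − X; n_R = 2X.
n_T = Σnᵢ = 7.12 − X.
y_i = n_i/n_T, p_i = y_i·P. K_p = p_R^2 / (p_Q^2 p_M).
This yields a degree-3 equation in X; solving on (0,1), X = 0.842.
Then n_M = 0.158, n_T = 6.28, so y_M = 0.025.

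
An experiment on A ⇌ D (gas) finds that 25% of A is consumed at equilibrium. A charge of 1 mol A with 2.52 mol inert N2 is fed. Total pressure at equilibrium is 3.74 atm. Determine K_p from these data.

Let X = conversion of A (basis 1 mol A); extent of reaction ξ = X.
Species balance: n_A = 1 − X; n_D = X; n_I = 2.52 (inert).
Total moles n_T = 3.52 (Δν = 0, constant).
At X = 0.25: n_A = 0.75, n_D = 0.25, n_T = 3.52.
p_i = (n_i/n_T)·P. K_p = p_D / (p_A) = 0.333.

K_p = 0.333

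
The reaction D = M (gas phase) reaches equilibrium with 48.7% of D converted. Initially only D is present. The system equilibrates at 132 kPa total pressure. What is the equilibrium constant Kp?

Basis: 1 mol D initially; let X = conversion of D. Extent ξ = X.
Mole table: n_D = 1 − X; n_M = X.
Total moles n_T = 1 (Δν = 0, constant).
At X = 0.487: n_D = 0.513, n_M = 0.487, n_T = 1.
p_i = (n_i/n_T)·P. Kp = p_M / (p_D) = 0.949.

Kp = 0.949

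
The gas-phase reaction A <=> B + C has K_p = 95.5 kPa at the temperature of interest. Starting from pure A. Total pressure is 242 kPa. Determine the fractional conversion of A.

Basis: 1 mol A initially; let X = conversion of A. Extent ξ = X.
Species balance: n_A = 1 − X; n_B = X; n_C = X.
Total moles n_T = 1 + X.
With p_i = (n_i/n_T)P, K_p = p_B p_C / (p_A).
Equating to 95.5 kPa and solving on 0 < X < 1: X = 0.532.

X = 0.532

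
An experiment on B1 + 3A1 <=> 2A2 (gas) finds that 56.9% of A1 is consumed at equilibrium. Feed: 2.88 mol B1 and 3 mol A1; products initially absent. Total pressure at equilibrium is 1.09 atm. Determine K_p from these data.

K_p = 4.91 atm^-2

Let X = conversion of A1 (basis 3 mol A1); extent of reaction ξ = X.
Mole table: n_B1 = 2.88 − X; n_A1 = 3 − 3X; n_A2 = 2X.
Summing: n_T = 5.88 − 2X.
At X = 0.569: n_B1 = 2.31, n_A1 = 1.29, n_A2 = 1.14, n_T = 4.74.
p_i = (n_i/n_T)·P. K_p = p_A2^2 / (p_B1 p_A1^3) = 4.91 atm^-2.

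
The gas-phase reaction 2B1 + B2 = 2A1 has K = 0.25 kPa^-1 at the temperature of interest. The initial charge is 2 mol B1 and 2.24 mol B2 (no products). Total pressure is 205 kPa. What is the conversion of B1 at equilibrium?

Let X = conversion of B1 (basis 2 mol B1); extent of reaction ξ = X.
At extent ξ: n_B1 = 2 − 2X; n_B2 = 2.24 − X; n_A1 = 2X.
Summing: n_T = 4.24 − X.
Mole fractions y_i = n_i/n_T; K = p_A1^2 / (p_B1^2 p_B2) with p_i = y_i·P.
Setting this equal to 0.25 kPa^-1 and taking the physical root (0 < X < 1) gives X = 0.822.

X = 0.822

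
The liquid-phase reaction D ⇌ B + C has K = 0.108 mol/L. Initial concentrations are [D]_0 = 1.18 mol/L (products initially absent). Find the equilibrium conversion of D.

X = 0.260

Let X = conversion of D; extent ξ = 1.18·X mol/L.
Concentrations: [D] = 1.18 − 1.18X; [B] = 1.18X; [C] = 1.18X.
K = [B] [C] / ([D]).
Equating to 0.108 mol/L: the physical root is X = 0.260.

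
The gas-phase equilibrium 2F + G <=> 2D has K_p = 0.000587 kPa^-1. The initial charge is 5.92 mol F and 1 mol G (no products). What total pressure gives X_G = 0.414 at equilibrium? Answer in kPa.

Take 1 mol G as basis and let X be its fractional conversion, so ξ = X.
Moles: n_F = 5.92 − 2X; n_G = 1 − X; n_D = 2X.
n_T = Σnᵢ = 6.92 − X.
K_p = p_D^2 / (p_F^2 p_G) with p_i = (n_i/n_T)·P.
At X = 0.414: the mole-fraction product g(X) = Π y_i^ν_i = 0.2936. Since K_p = g(X)·P^{-1}, P = (g/K_p)^(1/1) = (0.2936/0.000587)^(1/1) = 500 kPa.

P = 500 kPa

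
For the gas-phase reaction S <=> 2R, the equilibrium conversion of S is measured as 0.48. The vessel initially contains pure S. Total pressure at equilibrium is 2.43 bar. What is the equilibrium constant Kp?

Kp = 2.91 bar

Let X = conversion of S (basis 1 mol S); extent of reaction ξ = X.
Moles: n_S = 1 − X; n_R = 2X.
Total moles n_T = 1 + X.
At X = 0.48: n_S = 0.52, n_R = 0.96, n_T = 1.48.
p_i = (n_i/n_T)·P. Kp = p_R^2 / (p_S) = 2.91 bar.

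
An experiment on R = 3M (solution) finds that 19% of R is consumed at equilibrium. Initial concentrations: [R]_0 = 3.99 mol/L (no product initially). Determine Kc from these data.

Kc = 3.64 (mol/L)^2

Let X = conversion of R.
Concentrations: [R] = 3.99 − 3.99X; [M] = 12X.
At X = 0.19: [R] = 3.23, [M] = 2.27.
Kc = [M]^3 / ([R]) = 3.64 (mol/L)^2.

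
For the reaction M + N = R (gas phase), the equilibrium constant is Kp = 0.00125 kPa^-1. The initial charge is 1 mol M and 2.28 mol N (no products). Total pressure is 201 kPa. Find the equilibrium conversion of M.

X = 0.146

Basis: 1 mol M initially; let X = conversion of M. Extent ξ = X.
Moles: n_M = 1 − X; n_N = 2.28 − X; n_R = X.
Summing: n_T = 3.28 − X.
Mole fractions y_i = n_i/n_T; Kp = p_R / (p_M p_N) with p_i = y_i·P.
Equating to 0.00125 kPa^-1 and solving on 0 < X < 1: X = 0.146.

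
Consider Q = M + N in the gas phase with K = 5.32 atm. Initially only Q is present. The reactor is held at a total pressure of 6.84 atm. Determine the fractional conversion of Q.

Basis: 1 mol Q initially; let X = conversion of Q. Extent ξ = X.
At extent ξ: n_Q = 1 − X; n_M = X; n_N = X.
n_T = Σnᵢ = 1 + X.
y_i = n_i/n_T, p_i = y_i·P. K = p_M p_N / (p_Q).
Substituting and setting equal to 5.32 atm gives a polynomial in X; the root in (0,1) is X = 0.661.

X = 0.661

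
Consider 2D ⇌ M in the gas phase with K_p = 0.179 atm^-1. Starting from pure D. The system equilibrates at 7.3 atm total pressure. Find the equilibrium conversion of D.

Basis: 1 mol D initially; let X = conversion of D. Extent ξ = 0.5X.
Mole table: n_D = 1 − X; n_M = 0.5X.
n_T = Σnᵢ = 1 − 0.5X.
With p_i = (n_i/n_T)P, K_p = p_M / (p_D^2).
Substituting and setting equal to 0.179 atm^-1 gives a polynomial in X; the root in (0,1) is X = 0.599.

X = 0.599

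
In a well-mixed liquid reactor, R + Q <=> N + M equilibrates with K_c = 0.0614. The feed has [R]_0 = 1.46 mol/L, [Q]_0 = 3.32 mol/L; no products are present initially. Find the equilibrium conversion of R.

X = 0.293

Let X = conversion of R; extent ξ = 1.46·X mol/L.
Concentrations: [R] = 1.46 − 1.46X; [Q] = 3.32 − 1.46X; [N] = 1.46X; [M] = 1.46X.
K_c = [N] [M] / ([R] [Q]).
Setting equal to 0.0614 and solving for X on (0,1) gives X = 0.293.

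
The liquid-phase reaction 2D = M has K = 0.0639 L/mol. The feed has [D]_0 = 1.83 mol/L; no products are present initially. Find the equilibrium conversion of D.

X = 0.164

Let X = conversion of D; extent ξ = 1.83X/2 mol/L.
Concentrations: [D] = 1.83 − 1.83X; [M] = 0.915X.
K = [M] / ([D]^2).
This equals 0.0639 at X = 0.164 (the root in 0 < X < 1).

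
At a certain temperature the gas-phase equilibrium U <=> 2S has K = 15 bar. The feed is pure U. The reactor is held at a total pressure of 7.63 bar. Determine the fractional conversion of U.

Basis: 1 mol U initially; let X = conversion of U. Extent ξ = X.
Moles: n_U = 1 − X; n_S = 2X.
n_T = Σnᵢ = 1 + X.
Mole fractions y_i = n_i/n_T; K = p_S^2 / (p_U) with p_i = y_i·P.
Substituting and setting equal to 15 bar gives a polynomial in X; the root in (0,1) is X = 0.574.

X = 0.574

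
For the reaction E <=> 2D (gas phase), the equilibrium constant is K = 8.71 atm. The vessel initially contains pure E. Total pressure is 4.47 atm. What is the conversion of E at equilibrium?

X = 0.572

Basis: 1 mol E initially; let X = conversion of E. Extent ξ = X.
At extent ξ: n_E = 1 − X; n_D = 2X.
Summing: n_T = 1 + X.
Mole fractions y_i = n_i/n_T; K = p_D^2 / (p_E) with p_i = y_i·P.
Setting this equal to 8.71 atm and taking the physical root (0 < X < 1) gives X = 0.572.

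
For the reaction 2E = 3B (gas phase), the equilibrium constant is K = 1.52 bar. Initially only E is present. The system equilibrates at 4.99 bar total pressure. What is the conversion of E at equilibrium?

Take 1 mol E as basis and let X be its fractional conversion, so ξ = 0.5X.
Species balance: n_E = 1 − X; n_B = 1.5X.
n_T = Σnᵢ = 1 + 0.5X.
With p_i = (n_i/n_T)P, K = p_B^3 / (p_E^2).
Setting this equal to 1.52 bar and taking the physical root (0 < X < 1) gives X = 0.354.

X = 0.354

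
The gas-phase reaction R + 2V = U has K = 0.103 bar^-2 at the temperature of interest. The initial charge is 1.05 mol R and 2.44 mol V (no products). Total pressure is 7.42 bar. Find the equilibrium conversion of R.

X = 0.610

Let X = conversion of R (basis 1.05 mol R); extent of reaction ξ = 1.05X.
Mole table: n_R = 1.05 − 1.05X; n_V = 2.44 − 2.1X; n_U = 1.05X.
Total moles n_T = 3.49 − 2.1X.
Mole fractions y_i = n_i/n_T; K = p_U / (p_R p_V^2) with p_i = y_i·P.
Substituting and setting equal to 0.103 bar^-2 gives a polynomial in X; the root in (0,1) is X = 0.610.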